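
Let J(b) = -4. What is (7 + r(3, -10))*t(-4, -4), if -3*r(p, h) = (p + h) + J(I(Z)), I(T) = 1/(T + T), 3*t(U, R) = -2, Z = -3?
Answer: -64/9 ≈ -7.1111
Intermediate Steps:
t(U, R) = -⅔ (t(U, R) = (⅓)*(-2) = -⅔)
I(T) = 1/(2*T)
r(p, h) = 4/3 - h/3 - p/3 (r(p, h) = -((p + h) - 4)/3 = -((h + p) - 4)/3 = -(-4 + h + p)/3 = 4/3 - h/3 - p/3)
(7 + r(3, -10))*t(-4, -4) = (7 + (4/3 - ⅓*(-10) - ⅓*3))*(-⅔) = (7 + (4/3 + 10/3 - 1))*(-⅔) = (7 + 11/3)*(-⅔) = (32/3)*(-⅔) = -64/9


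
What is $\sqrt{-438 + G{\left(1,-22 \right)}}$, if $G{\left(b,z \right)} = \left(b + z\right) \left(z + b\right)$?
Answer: $\sqrt{3} \approx 1.732$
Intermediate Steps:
$G{\left(b,z \right)} = \left(b + z\right)^{2}$ ($G{\left(b,z \right)} = \left(b + z\right) \left(b + z\right) = \left(b + z\right)^{2}$)
$\sqrt{-438 + G{\left(1,-22 \right)}} = \sqrt{-438 + \left(1 - 22\right)^{2}} = \sqrt{-438 + \left(-21\right)^{2}} = \sqrt{-438 + 441} = \sqrt{3}$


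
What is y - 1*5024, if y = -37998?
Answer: -43022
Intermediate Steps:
y - 1*5024 = -37998 - 1*5024 = -37998 - 5024 = -43022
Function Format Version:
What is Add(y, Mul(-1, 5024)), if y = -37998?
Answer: -43022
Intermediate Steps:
Add(y, Mul(-1, 5024)) = Add(-37998, Mul(-1, 5024)) = Add(-37998, -5024) = -43022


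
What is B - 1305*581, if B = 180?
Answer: -758025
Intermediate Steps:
B - 1305*581 = 180 - 1305*581 = 180 - 758205 = -758025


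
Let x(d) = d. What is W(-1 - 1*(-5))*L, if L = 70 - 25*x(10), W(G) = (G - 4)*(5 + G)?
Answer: 0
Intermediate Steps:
W(G) = (-4 + G)*(5 + G)
L = -180 (L = 70 - 25*10 = 70 - 250 = -180)
W(-1 - 1*(-5))*L = (-20 + (-1 - 1*(-5)) + (-1 - 1*(-5))**2)*(-180) = (-20 + (-1 + 5) + (-1 + 5)**2)*(-180) = (-20 + 4 + 4**2)*(-180) = (-20 + 4 + 16)*(-180) = 0*(-180) = 0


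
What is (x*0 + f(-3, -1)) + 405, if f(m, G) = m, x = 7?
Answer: 402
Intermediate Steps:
(x*0 + f(-3, -1)) + 405 = (7*0 - 3) + 405 = (0 - 3) + 405 = -3 + 405 = 402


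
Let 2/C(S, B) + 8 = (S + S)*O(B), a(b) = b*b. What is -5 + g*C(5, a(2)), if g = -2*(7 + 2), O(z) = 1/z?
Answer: 17/11 ≈ 1.5455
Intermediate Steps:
a(b) = b**2
O(z) = 1/z
C(S, B) = 2/(-8 + 2*S/B) (C(S, B) = 2/(-8 + (S + S)/B) = 2/(-8 + (2*S)/B) = 2/(-8 + 2*S/B))
g = -18 (g = -2*9 = -18)
-5 + g*C(5, a(2)) = -5 - (-18)*2**2/(-1*5 + 4*2**2) = -5 - (-18)*4/(-5 + 4*4) = -5 - (-18)*4/(-5 + 16) = -5 - (-18)*4/11 = -5 - 18*(-4/11) = -5 + 72/11 = 17/11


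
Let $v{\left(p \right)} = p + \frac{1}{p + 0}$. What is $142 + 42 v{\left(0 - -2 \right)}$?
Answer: $247$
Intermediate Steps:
$v{\left(p \right)} = p + \frac{1}{p}$
$142 + 42 v{\left(0 - -2 \right)} = 142 + 42 \left(\left(0 - -2\right) + \frac{1}{0 - -2}\right) = 142 + 42 \left(\left(0 + 2\right) + \frac{1}{0 + 2}\right) = 142 + 42 \left(2 + \frac{1}{2}\right) = 142 + 42 \cdot \frac{5}{2} = 142 + 105 = 247$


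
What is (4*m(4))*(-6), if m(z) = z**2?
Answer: -384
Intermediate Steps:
(4*m(4))*(-6) = (4*4**2)*(-6) = (4*16)*(-6) = 64*(-6) = -384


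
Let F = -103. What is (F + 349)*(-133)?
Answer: -32718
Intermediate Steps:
(F + 349)*(-133) = (-103 + 349)*(-133) = 246*(-133) = -32718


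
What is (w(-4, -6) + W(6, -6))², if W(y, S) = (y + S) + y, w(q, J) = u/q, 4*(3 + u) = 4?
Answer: 169/4 ≈ 42.250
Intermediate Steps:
u = -2 (u = -3 + (¼)*4 = -3 + 1 = -2)
w(q, J) = -2/q
W(y, S) = S + 2*y (W(y, S) = (S + y) + y = S + 2*y)
(w(-4, -6) + W(6, -6))² = (-2/(-4) + (-6 + 2*6))² = (-2*(-¼) + (-6 + 12))² = (½ + 6)² = (13/2)² = 169/4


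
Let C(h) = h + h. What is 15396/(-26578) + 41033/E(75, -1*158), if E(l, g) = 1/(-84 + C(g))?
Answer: -218115022498/13289 ≈ -1.6413e+7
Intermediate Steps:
C(h) = 2*h
E(l, g) = 1/(-84 + 2*g)
15396/(-26578) + 41033/E(75, -1*158) = 15396/(-26578) + 41033/((1/(2*(-42 - 1*158)))) = 15396*(-1/26578) + 41033/((1/(2*(-42 - 158)))) = -7698/13289 + 41033/(((½)/(-200))) = -7698/13289 + 41033/(((½)*(-1/200))) = -7698/13289 + 41033/(-1/400) = -7698/13289 + 41033*(-400) = -7698/13289 - 16413200 = -218115022498/13289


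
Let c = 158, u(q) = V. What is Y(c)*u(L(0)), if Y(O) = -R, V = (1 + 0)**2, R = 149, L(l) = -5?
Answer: -149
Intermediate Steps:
V = 1 (V = 1**2 = 1)
u(q) = 1
Y(O) = -149 (Y(O) = -1*149 = -149)
Y(c)*u(L(0)) = -149*1 = -149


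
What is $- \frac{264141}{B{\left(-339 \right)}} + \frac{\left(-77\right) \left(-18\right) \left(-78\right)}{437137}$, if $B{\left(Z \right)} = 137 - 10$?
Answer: $- \frac{115479534033}{55516399} \approx -2080.1$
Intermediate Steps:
$B{\left(Z \right)} = 127$ ($B{\left(Z \right)} = 137 - 10 = 127$)
$- \frac{264141}{B{\left(-339 \right)}} + \frac{\left(-77\right) \left(-18\right) \left(-78\right)}{437137} = - \frac{264141}{127} + \frac{\left(-77\right) \left(-18\right) \left(-78\right)}{437137} = \left(-264141\right) \frac{1}{127} + 1386 \left(-78\right) \frac{1}{437137} = - \frac{264141}{127} - \frac{108108}{437137} = - \frac{115479534033}{55516399}$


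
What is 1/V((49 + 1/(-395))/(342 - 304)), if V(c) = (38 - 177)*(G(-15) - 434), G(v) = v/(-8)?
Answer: 8/480523 ≈ 1.6649e-5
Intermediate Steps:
G(v) = -v/8 (G(v) = v*(-1/8) = -v/8)
V(c) = 480523/8 (V(c) = (38 - 177)*(-1/8*(-15) - 434) = -139*(15/8 - 434) = -139*(-3457/8) = 480523/8)
1/V((49 + 1/(-395))/(342 - 304)) = 1/(480523/8) = 8/480523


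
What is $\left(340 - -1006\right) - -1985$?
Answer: $3331$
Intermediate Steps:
$\left(340 - -1006\right) - -1985 = \left(340 + 1006\right) + 1985 = 1346 + 1985 = 3331$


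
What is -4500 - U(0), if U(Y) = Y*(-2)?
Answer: -4500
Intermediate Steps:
U(Y) = -2*Y
-4500 - U(0) = -4500 - (-2)*0 = -4500 - 1*0 = -4500 + 0 = -4500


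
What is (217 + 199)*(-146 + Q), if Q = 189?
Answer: 17888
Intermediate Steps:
(217 + 199)*(-146 + Q) = (217 + 199)*(-146 + 189) = 416*43 = 17888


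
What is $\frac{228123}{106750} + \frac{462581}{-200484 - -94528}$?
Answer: $- \frac{1800680083}{807914500} \approx -2.2288$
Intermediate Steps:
$\frac{228123}{106750} + \frac{462581}{-200484 - -94528} = 228123 \cdot \frac{1}{106750} + \frac{462581}{-200484 + 94528} = \frac{32589}{15250} + \frac{462581}{-105956} = \frac{32589}{15250} + 462581 \left(- \frac{1}{105956}\right) = \frac{32589}{15250} - \frac{462581}{105956} = - \frac{1800680083}{807914500}$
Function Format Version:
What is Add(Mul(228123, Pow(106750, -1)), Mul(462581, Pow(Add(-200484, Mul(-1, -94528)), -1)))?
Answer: Rational(-1800680083, 807914500) ≈ -2.2288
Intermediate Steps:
Add(Mul(228123, Pow(106750, -1)), Mul(462581, Pow(Add(-200484, Mul(-1, -94528)), -1))) = Add(Mul(228123, Rational(1, 106750)), Mul(462581, Pow(Add(-200484, 94528), -1))) = Add(Rational(32589, 15250), Mul(462581, Pow(-105956, -1))) = Add(Rational(32589, 15250), Mul(462581, Rational(-1, 105956))) = Add(Rational(32589, 15250), Rational(-462581, 105956)) = Rational(-1800680083, 807914500)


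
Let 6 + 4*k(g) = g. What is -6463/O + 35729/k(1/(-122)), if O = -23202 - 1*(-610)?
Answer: -393903771805/16559936 ≈ -23787.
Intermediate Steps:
O = -22592 (O = -23202 + 610 = -22592)
k(g) = -3/2 + g/4
-6463/O + 35729/k(1/(-122)) = -6463/(-22592) + 35729/(-3/2 + (¼)/(-122)) = -6463*(-1/22592) + 35729/(-3/2 + (¼)*(-1/122)) = 6463/22592 + 35729/(-3/2 - 1/488) = 6463/22592 + 35729/(-733/488) = 6463/22592 + 35729*(-488/733) = 6463/22592 - 17435752/733 = -393903771805/16559936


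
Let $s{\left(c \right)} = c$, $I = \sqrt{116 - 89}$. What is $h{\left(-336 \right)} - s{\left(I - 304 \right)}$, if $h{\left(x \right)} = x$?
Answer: $-32 - 3 \sqrt{3} \approx -37.196$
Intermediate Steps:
$I = 3 \sqrt{3}$ ($I = \sqrt{27} = 3 \sqrt{3} \approx 5.1962$)
$h{\left(-336 \right)} - s{\left(I - 304 \right)} = -336 - \left(3 \sqrt{3} - 304\right) = -336 - \left(-304 + 3 \sqrt{3}\right) = -336 + \left(304 - 3 \sqrt{3}\right) = -32 - 3 \sqrt{3}$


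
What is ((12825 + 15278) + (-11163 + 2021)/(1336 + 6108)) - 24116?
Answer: 14835043/3722 ≈ 3985.8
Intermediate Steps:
((12825 + 15278) + (-11163 + 2021)/(1336 + 6108)) - 24116 = (28103 - 9142/7444) - 24116 = (28103 - 9142*1/7444) - 24116 = (28103 - 4571/3722) - 24116 = 104594795/3722 - 24116 = 14835043/3722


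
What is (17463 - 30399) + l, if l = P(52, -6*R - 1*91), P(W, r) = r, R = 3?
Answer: -13045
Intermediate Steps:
l = -109 (l = -6*3 - 1*91 = -18 - 91 = -109)
(17463 - 30399) + l = (17463 - 30399) - 109 = -12936 - 109 = -13045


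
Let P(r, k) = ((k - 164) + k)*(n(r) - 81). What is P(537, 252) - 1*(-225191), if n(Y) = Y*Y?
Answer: 98243111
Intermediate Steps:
n(Y) = Y²
P(r, k) = (-164 + 2*k)*(-81 + r²) (P(r, k) = ((k - 164) + k)*(r² - 81) = ((-164 + k) + k)*(-81 + r²) = (-164 + 2*k)*(-81 + r²))
P(537, 252) - 1*(-225191) = (13284 - 164*537² - 162*252 + 2*252*537²) - 1*(-225191) = (13284 - 164*288369 - 40824 + 2*252*288369) + 225191 = (13284 - 47292516 - 40824 + 145337976) + 225191 = 98017920 + 225191 = 98243111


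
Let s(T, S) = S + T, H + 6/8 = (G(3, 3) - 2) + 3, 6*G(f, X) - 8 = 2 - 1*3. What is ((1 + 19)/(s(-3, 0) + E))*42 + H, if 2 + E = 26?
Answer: 497/12 ≈ 41.417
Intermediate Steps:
E = 24 (E = -2 + 26 = 24)
G(f, X) = 7/6 (G(f, X) = 4/3 + (2 - 1*3)/6 = 4/3 + (2 - 3)/6 = 4/3 + (⅙)*(-1) = 4/3 - ⅙ = 7/6)
H = 17/12 (H = -¾ + ((7/6 - 2) + 3) = -¾ + (-⅚ + 3) = -¾ + 13/6 = 17/12 ≈ 1.4167)
((1 + 19)/(s(-3, 0) + E))*42 + H = ((1 + 19)/((0 - 3) + 24))*42 + 17/12 = (20/(-3 + 24))*42 + 17/12 = (20/21)*42 + 17/12 = 40 + 17/12 = 497/12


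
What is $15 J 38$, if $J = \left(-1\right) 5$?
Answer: $-2850$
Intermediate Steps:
$J = -5$
$15 J 38 = 15 \left(-5\right) 38 = \left(-75\right) 38 = -2850$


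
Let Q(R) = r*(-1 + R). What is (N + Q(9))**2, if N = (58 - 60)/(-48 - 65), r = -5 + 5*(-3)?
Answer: 326814084/12769 ≈ 25594.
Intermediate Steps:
r = -20 (r = -5 - 15 = -20)
Q(R) = 20 - 20*R (Q(R) = -20*(-1 + R) = 20 - 20*R)
N = 2/113 (N = -2/(-113) = -2*(-1/113) = 2/113 ≈ 0.017699)
(N + Q(9))**2 = (2/113 + (20 - 20*9))**2 = (2/113 + (20 - 180))**2 = (2/113 - 160)**2 = (-18078/113)**2 = 326814084/12769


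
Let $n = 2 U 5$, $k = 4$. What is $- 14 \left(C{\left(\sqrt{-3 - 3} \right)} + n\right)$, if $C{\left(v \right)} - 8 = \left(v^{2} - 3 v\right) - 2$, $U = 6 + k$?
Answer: $-1400 + 42 i \sqrt{6} \approx -1400.0 + 102.88 i$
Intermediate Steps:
$U = 10$ ($U = 6 + 4 = 10$)
$C{\left(v \right)} = 6 + v^{2} - 3 v$ ($C{\left(v \right)} = 8 - \left(2 - v^{2} + 3 v\right) = 6 + v^{2} - 3 v$)
$n = 100$ ($n = 2 \cdot 10 \cdot 5 = 20 \cdot 5 = 100$)
$- 14 \left(C{\left(\sqrt{-3 - 3} \right)} + n\right) = - 14 \left(\left(6 + \left(\sqrt{-3 - 3}\right)^{2} - 3 \sqrt{-3 - 3}\right) + 100\right) = - 14 \left(\left(6 + \left(\sqrt{-6}\right)^{2} - 3 \sqrt{-6}\right) + 100\right) = - 14 \left(\left(6 + \left(i \sqrt{6}\right)^{2} - 3 i \sqrt{6}\right) + 100\right) = - 14 \left(\left(6 - 6 - 3 i \sqrt{6}\right) + 100\right) = - 14 \left(- 3 i \sqrt{6} + 100\right) = - 14 \left(100 - 3 i \sqrt{6}\right) = -1400 + 42 i \sqrt{6}$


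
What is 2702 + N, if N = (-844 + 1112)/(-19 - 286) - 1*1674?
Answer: 313272/305 ≈ 1027.1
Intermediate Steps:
N = -510838/305 (N = 268/(-305) - 1674 = 268*(-1/305) - 1674 = -268/305 - 1674 = -510838/305 ≈ -1674.9)
2702 + N = 2702 - 510838/305 = 313272/305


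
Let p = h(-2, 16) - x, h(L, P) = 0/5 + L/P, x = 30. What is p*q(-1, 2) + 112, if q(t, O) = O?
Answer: 207/4 ≈ 51.750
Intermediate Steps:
h(L, P) = L/P (h(L, P) = 0*(1/5) + L/P = 0 + L/P = L/P)
p = -241/8 (p = -2/16 - 1*30 = -2*1/16 - 30 = -1/8 - 30 = -241/8 ≈ -30.125)
p*q(-1, 2) + 112 = -241/8*2 + 112 = -241/4 + 112 = 207/4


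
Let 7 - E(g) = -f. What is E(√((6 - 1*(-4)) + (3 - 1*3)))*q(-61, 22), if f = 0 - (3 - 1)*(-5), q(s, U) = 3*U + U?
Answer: 1496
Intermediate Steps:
q(s, U) = 4*U
f = 10 (f = 0 - 2*(-5) = 0 - 1*(-10) = 0 + 10 = 10)
E(g) = 17 (E(g) = 7 - (-1)*10 = 7 - 1*(-10) = 7 + 10 = 17)
E(√((6 - 1*(-4)) + (3 - 1*3)))*q(-61, 22) = 17*(4*22) = 17*88 = 1496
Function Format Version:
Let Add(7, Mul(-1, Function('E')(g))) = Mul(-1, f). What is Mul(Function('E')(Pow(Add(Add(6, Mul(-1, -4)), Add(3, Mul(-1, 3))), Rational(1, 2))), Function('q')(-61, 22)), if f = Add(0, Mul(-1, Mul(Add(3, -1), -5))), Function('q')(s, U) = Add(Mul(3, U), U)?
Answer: 1496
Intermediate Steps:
Function('q')(s, U) = Mul(4, U)
f = 10 (f = Add(0, Mul(-1, Mul(2, -5))) = Add(0, Mul(-1, -10)) = Add(0, 10) = 10)
Function('E')(g) = 17 (Function('E')(g) = Add(7, Mul(-1, Mul(-1, 10))) = Add(7, Mul(-1, -10)) = Add(7, 10) = 17)
Mul(Function('E')(Pow(Add(Add(6, Mul(-1, -4)), Add(3, Mul(-1, 3))), Rational(1, 2))), Function('q')(-61, 22)) = Mul(17, Mul(4, 22)) = Mul(17, 88) = 1496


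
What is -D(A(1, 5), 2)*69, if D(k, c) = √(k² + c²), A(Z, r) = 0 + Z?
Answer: -69*√5 ≈ -154.29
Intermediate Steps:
A(Z, r) = Z
D(k, c) = √(c² + k²)
-D(A(1, 5), 2)*69 = -√(2² + 1²)*69 = -√(4 + 1)*69 = -√5*69 = -69*√5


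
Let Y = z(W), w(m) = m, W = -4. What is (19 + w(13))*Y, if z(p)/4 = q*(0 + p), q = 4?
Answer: -2048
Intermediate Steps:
z(p) = 16*p (z(p) = 4*(4*(0 + p)) = 4*(4*p) = 16*p)
Y = -64 (Y = 16*(-4) = -64)
(19 + w(13))*Y = (19 + 13)*(-64) = 32*(-64) = -2048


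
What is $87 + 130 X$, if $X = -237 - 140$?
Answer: $-48923$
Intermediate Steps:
$X = -377$
$87 + 130 X = 87 + 130 \left(-377\right) = 87 - 49010 = -48923$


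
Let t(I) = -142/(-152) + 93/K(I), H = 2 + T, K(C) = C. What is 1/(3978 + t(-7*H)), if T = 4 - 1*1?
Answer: 2660/10576897 ≈ 0.00025149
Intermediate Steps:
T = 3 (T = 4 - 1 = 3)
H = 5 (H = 2 + 3 = 5)
t(I) = 71/76 + 93/I (t(I) = -142/(-152) + 93/I = -142*(-1/152) + 93/I = 71/76 + 93/I)
1/(3978 + t(-7*H)) = 1/(3978 + (71/76 + 93/((-7*5)))) = 1/(3978 + (71/76 + 93/(-35))) = 1/(3978 + (71/76 + 93*(-1/35))) = 1/(3978 + (71/76 - 93/35)) = 1/(3978 - 4583/2660) = 1/(10576897/2660) = 2660/10576897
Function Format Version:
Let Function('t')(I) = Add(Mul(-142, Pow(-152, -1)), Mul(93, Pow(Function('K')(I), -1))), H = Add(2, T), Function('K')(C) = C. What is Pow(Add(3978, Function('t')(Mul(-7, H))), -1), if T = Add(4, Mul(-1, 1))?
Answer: Rational(2660, 10576897) ≈ 0.00025149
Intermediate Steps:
T = 3 (T = Add(4, -1) = 3)
H = 5 (H = Add(2, 3) = 5)
Function('t')(I) = Add(Rational(71, 76), Mul(93, Pow(I, -1))) (Function('t')(I) = Add(Mul(-142, Pow(-152, -1)), Mul(93, Pow(I, -1))) = Add(Mul(-142, Rational(-1, 152)), Mul(93, Pow(I, -1))) = Add(Rational(71, 76), Mul(93, Pow(I, -1))))
Pow(Add(3978, Function('t')(Mul(-7, H))), -1) = Pow(Add(3978, Add(Rational(71, 76), Mul(93, Pow(Mul(-7, 5), -1)))), -1) = Pow(Add(3978, Add(Rational(71, 76), Mul(93, Pow(-35, -1)))), -1) = Pow(Add(3978, Add(Rational(71, 76), Mul(93, Rational(-1, 35)))), -1) = Pow(Add(3978, Add(Rational(71, 76), Rational(-93, 35))), -1) = Pow(Add(3978, Rational(-4583, 2660)), -1) = Pow(Rational(10576897, 2660), -1) = Rational(2660, 10576897)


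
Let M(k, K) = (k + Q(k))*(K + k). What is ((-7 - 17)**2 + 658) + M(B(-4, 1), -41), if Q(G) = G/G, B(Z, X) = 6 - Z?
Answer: 893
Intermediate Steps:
Q(G) = 1
M(k, K) = (1 + k)*(K + k) (M(k, K) = (k + 1)*(K + k) = (1 + k)*(K + k))
((-7 - 17)**2 + 658) + M(B(-4, 1), -41) = ((-7 - 17)**2 + 658) + (-41 + (6 - 1*(-4)) + (6 - 1*(-4))**2 - 41*(6 - 1*(-4))) = ((-24)**2 + 658) + (-41 + (6 + 4) + (6 + 4)**2 - 41*(6 + 4)) = (576 + 658) + (-41 + 10 + 10**2 - 41*10) = 1234 + (-41 + 10 + 100 - 410) = 1234 - 341 = 893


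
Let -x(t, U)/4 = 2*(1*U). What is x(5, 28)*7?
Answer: -1568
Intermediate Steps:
x(t, U) = -8*U (x(t, U) = -8*1*U = -8*U)
x(5, 28)*7 = -8*28*7 = -224*7 = -1568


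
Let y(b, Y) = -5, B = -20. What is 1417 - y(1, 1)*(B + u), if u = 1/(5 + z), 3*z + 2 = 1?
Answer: 18453/14 ≈ 1318.1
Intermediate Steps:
z = -⅓ (z = -⅔ + (⅓)*1 = -⅔ + ⅓ = -⅓ ≈ -0.33333)
u = 3/14 (u = 1/(5 - ⅓) = 1/(14/3) = 3/14 ≈ 0.21429)
1417 - y(1, 1)*(B + u) = 1417 - (-5)*(-20 + 3/14) = 1417 - (-5)*(-277)/14 = 1417 - 1*1385/14 = 1417 - 1385/14 = 18453/14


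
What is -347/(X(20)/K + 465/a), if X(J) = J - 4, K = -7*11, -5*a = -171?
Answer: -1522983/58763 ≈ -25.917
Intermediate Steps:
a = 171/5 (a = -1/5*(-171) = 171/5 ≈ 34.200)
K = -77
X(J) = -4 + J
-347/(X(20)/K + 465/a) = -347/((-4 + 20)/(-77) + 465/(171/5)) = -347/(16*(-1/77) + 465*(5/171)) = -347/(-16/77 + 775/57) = -347/58763/4389 = -347*4389/58763 = -1522983/58763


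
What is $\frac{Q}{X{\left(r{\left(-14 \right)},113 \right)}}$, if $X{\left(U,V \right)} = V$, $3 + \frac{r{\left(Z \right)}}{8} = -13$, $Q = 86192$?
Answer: $\frac{86192}{113} \approx 762.76$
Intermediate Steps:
$r{\left(Z \right)} = -128$ ($r{\left(Z \right)} = -24 + 8 \left(-13\right) = -24 - 104 = -128$)
$\frac{Q}{X{\left(r{\left(-14 \right)},113 \right)}} = \frac{86192}{113}$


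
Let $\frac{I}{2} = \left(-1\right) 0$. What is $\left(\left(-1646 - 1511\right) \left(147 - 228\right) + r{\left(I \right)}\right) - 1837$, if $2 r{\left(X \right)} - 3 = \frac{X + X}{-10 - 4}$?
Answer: $\frac{507763}{2} \approx 2.5388 \cdot 10^{5}$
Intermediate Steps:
$I = 0$ ($I = 2 \left(\left(-1\right) 0\right) = 2 \cdot 0 = 0$)
$r{\left(X \right)} = \frac{3}{2} - \frac{X}{14}$ ($r{\left(X \right)} = \frac{3}{2} + \frac{\left(X + X\right) \frac{1}{-10 - 4}}{2} = \frac{3}{2} + \frac{2 X \frac{1}{-14}}{2} = \frac{3}{2} + \frac{2 X \left(- \frac{1}{14}\right)}{2} = \frac{3}{2} + \frac{\left(- \frac{1}{7}\right) X}{2} = \frac{3}{2} - \frac{X}{14}$)
$\left(\left(-1646 - 1511\right) \left(147 - 228\right) + r{\left(I \right)}\right) - 1837 = \left(\left(-1646 - 1511\right) \left(147 - 228\right) + \left(\frac{3}{2} - 0\right)\right) - 1837 = \left(\left(-3157\right) \left(-81\right) + \left(\frac{3}{2} + 0\right)\right) - 1837 = \left(255717 + \frac{3}{2}\right) - 1837 = \frac{511437}{2} - 1837 = \frac{507763}{2}$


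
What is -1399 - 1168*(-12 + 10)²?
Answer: -6071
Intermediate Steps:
-1399 - 1168*(-12 + 10)² = -1399 - 1168*(-2)² = -1399 - 1168*4 = -1399 - 4672 = -6071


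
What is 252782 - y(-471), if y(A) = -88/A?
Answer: 119060234/471 ≈ 2.5278e+5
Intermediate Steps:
252782 - y(-471) = 252782 - (-88)/(-471) = 252782 - (-88)*(-1)/471 = 252782 - 1*88/471 = 252782 - 88/471 = 119060234/471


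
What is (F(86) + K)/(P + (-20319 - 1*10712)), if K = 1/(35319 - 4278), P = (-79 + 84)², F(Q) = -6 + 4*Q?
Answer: -10491859/962457246 ≈ -0.010901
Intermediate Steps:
P = 25 (P = 5² = 25)
K = 1/31041 ≈ 3.2215e-5
(F(86) + K)/(P + (-20319 - 1*10712)) = ((-6 + 4*86) + 1/31041)/(25 + (-20319 - 1*10712)) = ((-6 + 344) + 1/31041)/(25 + (-20319 - 10712)) = (338 + 1/31041)/(25 - 31031) = (10491859/31041)/(-31006) = (10491859/31041)*(-1/31006) = -10491859/962457246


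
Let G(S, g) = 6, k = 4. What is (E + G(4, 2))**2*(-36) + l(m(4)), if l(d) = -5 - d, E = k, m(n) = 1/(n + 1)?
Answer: -18026/5 ≈ -3605.2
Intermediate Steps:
m(n) = 1/(1 + n)
E = 4
(E + G(4, 2))**2*(-36) + l(m(4)) = (4 + 6)**2*(-36) + (-5 - 1/(1 + 4)) = 10**2*(-36) + (-5 - 1/5) = 100*(-36) + (-5 - 1*1/5) = -3600 + (-5 - 1/5) = -3600 - 26/5 = -18026/5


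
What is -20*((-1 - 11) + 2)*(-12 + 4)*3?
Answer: -4800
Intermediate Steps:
-20*((-1 - 11) + 2)*(-12 + 4)*3 = -20*(-12 + 2)*(-8)*3 = -(-200)*(-8)*3 = -20*80*3 = -1600*3 = -4800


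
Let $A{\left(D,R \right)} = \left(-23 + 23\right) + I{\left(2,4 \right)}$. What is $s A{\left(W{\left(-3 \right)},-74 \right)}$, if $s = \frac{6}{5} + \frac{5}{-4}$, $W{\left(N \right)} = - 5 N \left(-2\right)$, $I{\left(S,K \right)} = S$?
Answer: $- \frac{1}{10} \approx -0.1$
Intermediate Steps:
$W{\left(N \right)} = 10 N$
$A{\left(D,R \right)} = 2$ ($A{\left(D,R \right)} = \left(-23 + 23\right) + 2 = 0 + 2 = 2$)
$s = - \frac{1}{20}$ ($s = 6 \cdot \frac{1}{5} + 5 \left(- \frac{1}{4}\right) = \frac{6}{5} - \frac{5}{4} = - \frac{1}{20} \approx -0.05$)
$s A{\left(W{\left(-3 \right)},-74 \right)} = \left(- \frac{1}{20}\right) 2 = - \frac{1}{10}$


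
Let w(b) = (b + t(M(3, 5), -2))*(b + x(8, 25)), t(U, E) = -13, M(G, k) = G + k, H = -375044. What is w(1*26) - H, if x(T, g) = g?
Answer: 375707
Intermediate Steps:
w(b) = (-13 + b)*(25 + b) (w(b) = (b - 13)*(b + 25) = (-13 + b)*(25 + b))
w(1*26) - H = (-325 + (1*26)² + 12*(1*26)) - 1*(-375044) = (-325 + 26² + 12*26) + 375044 = (-325 + 676 + 312) + 375044 = 663 + 375044 = 375707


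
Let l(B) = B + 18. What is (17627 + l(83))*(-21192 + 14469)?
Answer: -119185344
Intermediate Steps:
l(B) = 18 + B
(17627 + l(83))*(-21192 + 14469) = (17627 + (18 + 83))*(-21192 + 14469) = (17627 + 101)*(-6723) = 17728*(-6723) = -119185344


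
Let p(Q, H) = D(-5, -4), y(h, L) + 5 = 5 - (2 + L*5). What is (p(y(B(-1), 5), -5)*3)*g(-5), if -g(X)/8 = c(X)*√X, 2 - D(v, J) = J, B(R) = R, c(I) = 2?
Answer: -288*I*√5 ≈ -643.99*I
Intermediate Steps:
D(v, J) = 2 - J
y(h, L) = -2 - 5*L (y(h, L) = -5 + (5 - (2 + L*5)) = -5 + (5 - (2 + 5*L)) = -5 + (5 + (-2 - 5*L)) = -5 + (3 - 5*L) = -2 - 5*L)
p(Q, H) = 6 (p(Q, H) = 2 - 1*(-4) = 2 + 4 = 6)
g(X) = -16*√X
(p(y(B(-1), 5), -5)*3)*g(-5) = (6*3)*(-16*I*√5) = 18*(-16*I*√5) = -288*I*√5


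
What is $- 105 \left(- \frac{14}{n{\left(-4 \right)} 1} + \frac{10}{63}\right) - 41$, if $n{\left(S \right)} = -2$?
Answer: $- \frac{2378}{3} \approx -792.67$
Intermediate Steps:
$- 105 \left(- \frac{14}{n{\left(-4 \right)} 1} + \frac{10}{63}\right) - 41 = - 105 \left(- \frac{14}{\left(-2\right) 1} + \frac{10}{63}\right) - 41 = - 105 \left(- \frac{14}{-2} + 10 \cdot \frac{1}{63}\right) - 41 = - 105 \left(\left(-14\right) \left(- \frac{1}{2}\right) + \frac{10}{63}\right) - 41 = - 105 \left(7 + \frac{10}{63}\right) - 41 = \left(-105\right) \frac{451}{63} - 41 = - \frac{2255}{3} - 41 = - \frac{2378}{3}$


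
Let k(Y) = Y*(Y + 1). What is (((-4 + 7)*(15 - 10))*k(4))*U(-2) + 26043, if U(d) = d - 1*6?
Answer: 23643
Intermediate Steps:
U(d) = -6 + d (U(d) = d - 6 = -6 + d)
k(Y) = Y*(1 + Y)
(((-4 + 7)*(15 - 10))*k(4))*U(-2) + 26043 = (((-4 + 7)*(15 - 10))*(4*(1 + 4)))*(-6 - 2) + 26043 = ((3*5)*(4*5))*(-8) + 26043 = (15*20)*(-8) + 26043 = 300*(-8) + 26043 = -2400 + 26043 = 23643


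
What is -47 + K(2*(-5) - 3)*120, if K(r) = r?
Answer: -1607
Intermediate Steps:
-47 + K(2*(-5) - 3)*120 = -47 + (2*(-5) - 3)*120 = -47 + (-10 - 3)*120 = -47 - 13*120 = -47 - 1560 = -1607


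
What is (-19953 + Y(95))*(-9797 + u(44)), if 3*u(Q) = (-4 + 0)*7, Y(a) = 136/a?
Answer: 55760743181/285 ≈ 1.9565e+8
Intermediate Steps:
u(Q) = -28/3 (u(Q) = ((-4 + 0)*7)/3 = (-4*7)/3 = (⅓)*(-28) = -28/3)
(-19953 + Y(95))*(-9797 + u(44)) = (-19953 + 136/95)*(-9797 - 28/3) = (-19953 + 136*(1/95))*(-29419/3) = (-19953 + 136/95)*(-29419/3) = -1895399/95*(-29419/3) = 55760743181/285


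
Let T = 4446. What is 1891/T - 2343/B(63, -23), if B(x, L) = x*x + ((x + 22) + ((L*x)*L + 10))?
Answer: 60289403/166240386 ≈ 0.36266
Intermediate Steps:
B(x, L) = 32 + x + x**2 + x*L**2 (B(x, L) = x**2 + ((22 + x) + (x*L**2 + 10)) = x**2 + ((22 + x) + (10 + x*L**2)) = x**2 + (32 + x + x*L**2) = 32 + x + x**2 + x*L**2)
1891/T - 2343/B(63, -23) = 1891/4446 - 2343/(32 + 63 + 63**2 + 63*(-23)**2) = 1891*(1/4446) - 2343/(32 + 63 + 3969 + 63*529) = 1891/4446 - 2343/(32 + 63 + 3969 + 33327) = 1891/4446 - 2343/37391 = 60289403/166240386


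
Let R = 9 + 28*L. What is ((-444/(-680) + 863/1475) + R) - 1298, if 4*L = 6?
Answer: -62474963/50150 ≈ -1245.8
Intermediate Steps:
L = 3/2 (L = (¼)*6 = 3/2 ≈ 1.5000)
R = 51 (R = 9 + 28*(3/2) = 9 + 42 = 51)
((-444/(-680) + 863/1475) + R) - 1298 = ((-444/(-680) + 863/1475) + 51) - 1298 = ((-444*(-1/680) + 863*(1/1475)) + 51) - 1298 = ((111/170 + 863/1475) + 51) - 1298 = (62087/50150 + 51) - 1298 = 2619737/50150 - 1298 = -62474963/50150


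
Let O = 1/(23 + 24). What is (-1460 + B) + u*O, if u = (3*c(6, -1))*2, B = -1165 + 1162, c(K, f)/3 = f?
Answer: -68779/47 ≈ -1463.4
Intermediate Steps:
c(K, f) = 3*f
B = -3
O = 1/47 ≈ 0.021277
u = -18 (u = (3*(3*(-1)))*2 = (3*(-3))*2 = -9*2 = -18)
(-1460 + B) + u*O = (-1460 - 3) - 18*1/47 = -1463 - 18/47 = -68779/47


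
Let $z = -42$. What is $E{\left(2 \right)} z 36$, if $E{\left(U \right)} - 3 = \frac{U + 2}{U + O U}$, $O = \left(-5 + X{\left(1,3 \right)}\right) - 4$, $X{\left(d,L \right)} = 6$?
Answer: $-3024$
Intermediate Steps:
$O = -3$ ($O = \left(-5 + 6\right) - 4 = 1 - 4 = -3$)
$E{\left(U \right)} = 3 - \frac{2 + U}{2 U}$ ($E{\left(U \right)} = 3 + \frac{U + 2}{U - 3 U} = 3 + \frac{2 + U}{\left(-2\right) U} = 3 + \left(2 + U\right) \left(- \frac{1}{2 U}\right) = 3 - \frac{2 + U}{2 U}$)
$E{\left(2 \right)} z 36 = \left(\frac{5}{2} - \frac{1}{2}\right) \left(-42\right) 36 = 2 \left(-42\right) 36 = \left(-84\right) 36 = -3024$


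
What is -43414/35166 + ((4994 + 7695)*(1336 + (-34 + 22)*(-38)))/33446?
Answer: 28506309913/42005787 ≈ 678.63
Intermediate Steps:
-43414/35166 + ((4994 + 7695)*(1336 + (-34 + 22)*(-38)))/33446 = -43414*1/35166 + (12689*(1336 - 12*(-38)))*(1/33446) = -21707/17583 + (12689*(1336 + 456))*(1/33446) = -21707/17583 + (12689*1792)*(1/33446) = -21707/17583 + 22738688*(1/33446) = -21707/17583 + 1624192/2389 = 28506309913/42005787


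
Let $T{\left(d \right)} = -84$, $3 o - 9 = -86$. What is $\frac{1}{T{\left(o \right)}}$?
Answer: $- \frac{1}{84} \approx -0.011905$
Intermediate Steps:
$o = - \frac{77}{3}$ ($o = 3 + \frac{1}{3} \left(-86\right) = 3 - \frac{86}{3} = - \frac{77}{3} \approx -25.667$)
$\frac{1}{T{\left(o \right)}} = \frac{1}{-84} = - \frac{1}{84}$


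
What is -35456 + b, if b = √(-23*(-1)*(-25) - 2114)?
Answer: -35456 + I*√2689 ≈ -35456.0 + 51.856*I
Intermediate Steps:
b = I*√2689 (b = √(23*(-25) - 2114) = √(-575 - 2114) = √(-2689) = I*√2689 ≈ 51.856*I)
-35456 + b = -35456 + I*√2689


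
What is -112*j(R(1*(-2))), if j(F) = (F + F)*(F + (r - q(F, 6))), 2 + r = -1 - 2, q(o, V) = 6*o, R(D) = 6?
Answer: 47040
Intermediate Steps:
r = -5 (r = -2 + (-1 - 2) = -2 - 3 = -5)
j(F) = 2*F*(-5 - 5*F) (j(F) = (F + F)*(F + (-5 - 6*F)) = (2*F)*(F + (-5 - 6*F)) = (2*F)*(-5 - 5*F) = 2*F*(-5 - 5*F))
-112*j(R(1*(-2))) = -(-1120)*6*(1 + 6) = -(-1120)*6*7 = -112*(-420) = 47040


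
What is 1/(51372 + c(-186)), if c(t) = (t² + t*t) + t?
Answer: 1/120378 ≈ 8.3072e-6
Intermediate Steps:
c(t) = t + 2*t² (c(t) = (t² + t²) + t = 2*t² + t = t + 2*t²)
1/(51372 + c(-186)) = 1/(51372 - 186*(1 + 2*(-186))) = 1/(51372 - 186*(1 - 372)) = 1/(51372 - 186*(-371)) = 1/(51372 + 69006) = 1/120378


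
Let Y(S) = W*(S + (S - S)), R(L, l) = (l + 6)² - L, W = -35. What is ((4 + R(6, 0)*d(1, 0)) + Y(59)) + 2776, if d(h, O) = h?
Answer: 745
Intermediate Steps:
R(L, l) = (6 + l)² - L
Y(S) = -35*S (Y(S) = -35*(S + (S - S)) = -35*(S + 0) = -35*S)
((4 + R(6, 0)*d(1, 0)) + Y(59)) + 2776 = ((4 + ((6 + 0)² - 1*6)*1) - 35*59) + 2776 = ((4 + (6² - 6)*1) - 2065) + 2776 = ((4 + (36 - 6)*1) - 2065) + 2776 = ((4 + 30*1) - 2065) + 2776 = ((4 + 30) - 2065) + 2776 = (34 - 2065) + 2776 = -2031 + 2776 = 745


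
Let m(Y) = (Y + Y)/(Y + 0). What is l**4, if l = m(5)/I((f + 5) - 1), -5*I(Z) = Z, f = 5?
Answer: 10000/6561 ≈ 1.5242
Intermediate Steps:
I(Z) = -Z/5
m(Y) = 2 (m(Y) = (2*Y)/Y = 2)
l = -10/9 (l = 2/((-((5 + 5) - 1)/5)) = 2/((-(10 - 1)/5)) = 2/((-1/5*9)) = 2/(-9/5) = 2*(-5/9) = -10/9 ≈ -1.1111)
l**4 = (-10/9)**4 = 10000/6561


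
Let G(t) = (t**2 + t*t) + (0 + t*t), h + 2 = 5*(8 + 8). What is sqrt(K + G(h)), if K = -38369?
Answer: I*sqrt(20117) ≈ 141.83*I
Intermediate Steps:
h = 78 (h = -2 + 5*(8 + 8) = -2 + 5*16 = -2 + 80 = 78)
G(t) = 3*t**2 (G(t) = (t**2 + t**2) + (0 + t**2) = 2*t**2 + t**2 = 3*t**2)
sqrt(K + G(h)) = sqrt(-38369 + 3*78**2) = sqrt(-38369 + 3*6084) = sqrt(-38369 + 18252) = sqrt(-20117) = I*sqrt(20117)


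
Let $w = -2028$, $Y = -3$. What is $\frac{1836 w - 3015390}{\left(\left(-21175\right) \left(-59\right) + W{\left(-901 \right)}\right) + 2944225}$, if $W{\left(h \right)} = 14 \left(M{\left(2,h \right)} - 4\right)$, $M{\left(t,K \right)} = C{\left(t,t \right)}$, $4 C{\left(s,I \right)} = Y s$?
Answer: $- \frac{6738798}{4193473} \approx -1.607$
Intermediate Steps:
$C{\left(s,I \right)} = - \frac{3 s}{4}$ ($C{\left(s,I \right)} = \frac{\left(-3\right) s}{4} = - \frac{3 s}{4}$)
$M{\left(t,K \right)} = - \frac{3 t}{4}$
$W{\left(h \right)} = -77$ ($W{\left(h \right)} = 14 \left(\left(- \frac{3}{4}\right) 2 - 4\right) = 14 \left(- \frac{3}{2} - 4\right) = 14 \left(- \frac{11}{2}\right) = -77$)
$\frac{1836 w - 3015390}{\left(\left(-21175\right) \left(-59\right) + W{\left(-901 \right)}\right) + 2944225} = \frac{1836 \left(-2028\right) - 3015390}{\left(\left(-21175\right) \left(-59\right) - 77\right) + 2944225} = \frac{-3723408 - 3015390}{\left(1249325 - 77\right) + 2944225} = - \frac{6738798}{1249248 + 2944225} = - \frac{6738798}{4193473}$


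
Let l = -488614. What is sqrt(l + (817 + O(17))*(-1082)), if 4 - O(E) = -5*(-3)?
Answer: I*sqrt(1360706) ≈ 1166.5*I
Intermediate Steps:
O(E) = -11 (O(E) = 4 - (-5)*(-3) = 4 - 1*15 = 4 - 15 = -11)
sqrt(l + (817 + O(17))*(-1082)) = sqrt(-488614 + (817 - 11)*(-1082)) = sqrt(-488614 + 806*(-1082)) = sqrt(-488614 - 872092) = sqrt(-1360706) = I*sqrt(1360706)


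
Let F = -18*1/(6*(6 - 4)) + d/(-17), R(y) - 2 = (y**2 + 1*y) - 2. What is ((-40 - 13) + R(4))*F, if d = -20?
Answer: 363/34 ≈ 10.676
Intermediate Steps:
R(y) = y + y**2 (R(y) = 2 + ((y**2 + 1*y) - 2) = 2 + ((y**2 + y) - 2) = 2 + ((y + y**2) - 2) = 2 + (-2 + y + y**2) = y + y**2)
F = -11/34 (F = -18*1/(6*(6 - 4)) - 20/(-17) = -18/(6*2) - 20*(-1/17) = -18/12 + 20/17 = -18*1/12 + 20/17 = -3/2 + 20/17 = -11/34 ≈ -0.32353)
((-40 - 13) + R(4))*F = ((-40 - 13) + 4*(1 + 4))*(-11/34) = (-53 + 4*5)*(-11/34) = (-53 + 20)*(-11/34) = -33*(-11/34) = 363/34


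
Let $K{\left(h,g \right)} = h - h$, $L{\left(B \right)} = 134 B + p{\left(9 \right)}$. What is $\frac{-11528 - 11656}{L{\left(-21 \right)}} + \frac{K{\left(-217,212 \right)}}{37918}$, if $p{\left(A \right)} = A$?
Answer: $\frac{7728}{935} \approx 8.2652$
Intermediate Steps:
$L{\left(B \right)} = 9 + 134 B$ ($L{\left(B \right)} = 134 B + 9 = 9 + 134 B$)
$K{\left(h,g \right)} = 0$
$\frac{-11528 - 11656}{L{\left(-21 \right)}} + \frac{K{\left(-217,212 \right)}}{37918} = \frac{-11528 - 11656}{9 + 134 \left(-21\right)} + \frac{0}{37918} = - \frac{23184}{9 - 2814} + 0 \cdot \frac{1}{37918} = - \frac{23184}{-2805} + 0 = \left(-23184\right) \left(- \frac{1}{2805}\right) + 0 = \frac{7728}{935} + 0 = \frac{7728}{935}$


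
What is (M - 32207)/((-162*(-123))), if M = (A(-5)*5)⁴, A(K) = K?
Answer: 179209/9963 ≈ 17.987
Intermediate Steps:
M = 390625 (M = (-5*5)⁴ = (-25)⁴ = 390625)
(M - 32207)/((-162*(-123))) = (390625 - 32207)/((-162*(-123))) = 358418/19926 = 358418*(1/19926) = 179209/9963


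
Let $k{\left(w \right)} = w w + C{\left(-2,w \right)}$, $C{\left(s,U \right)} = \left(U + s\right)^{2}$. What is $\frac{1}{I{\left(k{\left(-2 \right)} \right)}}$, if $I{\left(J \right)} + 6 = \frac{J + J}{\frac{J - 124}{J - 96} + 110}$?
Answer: $- \frac{529}{2984} \approx -0.17728$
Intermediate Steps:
$k{\left(w \right)} = w^{2} + \left(-2 + w\right)^{2}$ ($k{\left(w \right)} = w w + \left(w - 2\right)^{2} = w^{2} + \left(-2 + w\right)^{2}$)
$I{\left(J \right)} = -6 + \frac{2 J}{110 + \frac{-124 + J}{-96 + J}}$ ($I{\left(J \right)} = -6 + \frac{J + J}{\frac{J - 124}{J - 96} + 110} = -6 + \frac{2 J}{\frac{-124 + J}{-96 + J} + 110} = -6 + \frac{2 J}{110 + \frac{-124 + J}{-96 + J}}$)
$\frac{1}{I{\left(k{\left(-2 \right)} \right)}} = \frac{1}{2 \frac{1}{-10684 + 111 \left(\left(-2\right)^{2} + \left(-2 - 2\right)^{2}\right)} \left(32052 + \left(\left(-2\right)^{2} + \left(-2 - 2\right)^{2}\right)^{2} - 429 \left(\left(-2\right)^{2} + \left(-2 - 2\right)^{2}\right)\right)} = \frac{1}{2 \frac{1}{-10684 + 111 \left(4 + \left(-4\right)^{2}\right)} \left(32052 + \left(4 + \left(-4\right)^{2}\right)^{2} - 429 \left(4 + \left(-4\right)^{2}\right)\right)} = \frac{1}{2 \frac{1}{-10684 + 111 \left(4 + 16\right)} \left(32052 + \left(4 + 16\right)^{2} - 429 \left(4 + 16\right)\right)} = \frac{1}{2 \frac{1}{-10684 + 111 \cdot 20} \left(32052 + 20^{2} - 8580\right)} = \frac{1}{2 \frac{1}{-10684 + 2220} \left(32052 + 400 - 8580\right)} = \frac{1}{2 \frac{1}{-8464} \cdot 23872} = \frac{1}{2 \left(- \frac{1}{8464}\right) 23872} = \frac{1}{- \frac{2984}{529}} = - \frac{529}{2984}$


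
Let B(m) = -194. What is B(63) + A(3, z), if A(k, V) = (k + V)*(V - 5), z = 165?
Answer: 26686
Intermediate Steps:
A(k, V) = (-5 + V)*(V + k) (A(k, V) = (V + k)*(-5 + V) = (-5 + V)*(V + k))
B(63) + A(3, z) = -194 + (165**2 - 5*165 - 5*3 + 165*3) = -194 + (27225 - 825 - 15 + 495) = -194 + 26880 = 26686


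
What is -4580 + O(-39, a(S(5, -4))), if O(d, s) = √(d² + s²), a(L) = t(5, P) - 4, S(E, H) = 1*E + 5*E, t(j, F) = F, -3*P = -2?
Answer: -4580 + √13789/3 ≈ -4540.9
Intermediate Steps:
P = ⅔ (P = -⅓*(-2) = ⅔ ≈ 0.66667)
S(E, H) = 6*E (S(E, H) = E + 5*E = 6*E)
a(L) = -10/3 (a(L) = ⅔ - 4 = -10/3)
-4580 + O(-39, a(S(5, -4))) = -4580 + √((-39)² + (-10/3)²) = -4580 + √(1521 + 100/9) = -4580 + √(13789/9) = -4580 + √13789/3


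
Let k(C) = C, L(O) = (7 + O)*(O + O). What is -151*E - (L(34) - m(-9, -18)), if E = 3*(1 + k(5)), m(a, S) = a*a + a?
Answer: -5434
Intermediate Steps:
L(O) = 2*O*(7 + O) (L(O) = (7 + O)*(2*O) = 2*O*(7 + O))
m(a, S) = a + a² (m(a, S) = a² + a = a + a²)
E = 18 (E = 3*(1 + 5) = 3*6 = 18)
-151*E - (L(34) - m(-9, -18)) = -151*18 - (2*34*(7 + 34) - (-9)*(1 - 9)) = -2718 - (2*34*41 - (-9)*(-8)) = -2718 - (2788 - 1*72) = -2718 - (2788 - 72) = -2718 - 1*2716 = -2718 - 2716 = -5434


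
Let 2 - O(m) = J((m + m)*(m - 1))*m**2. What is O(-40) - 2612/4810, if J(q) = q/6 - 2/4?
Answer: -6304937488/7215 ≈ -8.7387e+5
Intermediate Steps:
J(q) = -1/2 + q/6 (J(q) = q*(1/6) - 2*1/4 = q/6 - 1/2 = -1/2 + q/6)
O(m) = 2 - m**2*(-1/2 + m*(-1 + m)/3) (O(m) = 2 - (-1/2 + ((m + m)*(m - 1))/6)*m**2 = 2 - (-1/2 + ((2*m)*(-1 + m))/6)*m**2 = 2 - (-1/2 + (2*m*(-1 + m))/6)*m**2 = 2 - (-1/2 + m*(-1 + m)/3)*m**2 = 2 - m**2*(-1/2 + m*(-1 + m)/3))
O(-40) - 2612/4810 = (2 + (1/6)*(-40)**2*(3 - 2*(-40)*(-1 - 40))) - 2612/4810 = (2 + (1/6)*1600*(3 - 2*(-40)*(-41))) - 2612/4810 = (2 + (1/6)*1600*(3 - 3280)) - 1*1306/2405 = (2 + (1/6)*1600*(-3277)) - 1306/2405 = (2 - 2621600/3) - 1306/2405 = -2621594/3 - 1306/2405 = -6304937488/7215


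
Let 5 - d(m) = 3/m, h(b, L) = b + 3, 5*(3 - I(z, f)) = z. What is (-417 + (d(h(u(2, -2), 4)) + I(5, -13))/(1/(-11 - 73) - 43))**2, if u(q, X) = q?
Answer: 56788176138849/326344225 ≈ 1.7401e+5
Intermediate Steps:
I(z, f) = 3 - z/5
h(b, L) = 3 + b
d(m) = 5 - 3/m
(-417 + (d(h(u(2, -2), 4)) + I(5, -13))/(1/(-11 - 73) - 43))**2 = (-417 + ((5 - 3/(3 + 2)) + (3 - 1/5*5))/(1/(-11 - 73) - 43))**2 = (-417 + ((5 - 3/5) + (3 - 1))/(1/(-84) - 43))**2 = (-417 + ((5 - 3*1/5) + 2)/(-1/84 - 43))**2 = (-417 + ((5 - 3/5) + 2)/(-3613/84))**2 = (-417 + (22/5 + 2)*(-84/3613))**2 = (-417 + (32/5)*(-84/3613))**2 = (-417 - 2688/18065)**2 = (-7535793/18065)**2 = 56788176138849/326344225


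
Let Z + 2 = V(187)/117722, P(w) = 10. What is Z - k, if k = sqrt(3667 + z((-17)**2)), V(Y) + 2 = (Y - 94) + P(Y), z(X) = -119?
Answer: -235343/117722 - 2*sqrt(887) ≈ -61.564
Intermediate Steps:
V(Y) = -86 + Y (V(Y) = -2 + ((Y - 94) + 10) = -2 + ((-94 + Y) + 10) = -2 + (-84 + Y) = -86 + Y)
k = 2*sqrt(887) (k = sqrt(3667 - 119) = sqrt(3548) = 2*sqrt(887) ≈ 59.565)
Z = -235343/117722 (Z = -2 + (-86 + 187)/117722 = -2 + 101*(1/117722) = -2 + 101/117722 = -235343/117722 ≈ -1.9991)
Z - k = -235343/117722 - 2*sqrt(887)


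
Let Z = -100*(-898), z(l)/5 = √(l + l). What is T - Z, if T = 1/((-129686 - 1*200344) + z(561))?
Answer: -326033186742001/3630659095 - √1122/21783954570 ≈ -89800.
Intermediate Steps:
z(l) = 5*√2*√l (z(l) = 5*√(l + l) = 5*√(2*l) = 5*(√2*√l) = 5*√2*√l)
T = 1/(-330030 + 5*√1122) (T = 1/((-129686 - 1*200344) + 5*√2*√561) = 1/((-129686 - 200344) + 5*√1122) = 1/(-330030 + 5*√1122) ≈ -3.0316e-6)
Z = 89800
T - Z = (-11001/3630659095 - √1122/21783954570) - 1*89800 = (-11001/3630659095 - √1122/21783954570) - 89800 = -326033186742001/3630659095 - √1122/21783954570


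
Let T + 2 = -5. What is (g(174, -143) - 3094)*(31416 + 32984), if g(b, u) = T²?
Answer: -196098000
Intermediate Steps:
T = -7 (T = -2 - 5 = -7)
g(b, u) = 49 (g(b, u) = (-7)² = 49)
(g(174, -143) - 3094)*(31416 + 32984) = (49 - 3094)*(31416 + 32984) = -3045*64400 = -196098000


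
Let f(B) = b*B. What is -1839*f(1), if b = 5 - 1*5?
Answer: 0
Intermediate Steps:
b = 0 (b = 5 - 5 = 0)
f(B) = 0 (f(B) = 0*B = 0)
-1839*f(1) = -1839*0 = 0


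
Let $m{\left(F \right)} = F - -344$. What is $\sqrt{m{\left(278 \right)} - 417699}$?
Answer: $i \sqrt{417077} \approx 645.82 i$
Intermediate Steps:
$m{\left(F \right)} = 344 + F$ ($m{\left(F \right)} = F + 344 = 344 + F$)
$\sqrt{m{\left(278 \right)} - 417699} = \sqrt{\left(344 + 278\right) - 417699} = \sqrt{622 - 417699} = \sqrt{-417077} = i \sqrt{417077}$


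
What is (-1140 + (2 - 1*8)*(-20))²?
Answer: 1040400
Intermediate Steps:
(-1140 + (2 - 1*8)*(-20))² = (-1140 + (2 - 8)*(-20))² = (-1140 - 6*(-20))² = (-1140 + 120)² = (-1020)² = 1040400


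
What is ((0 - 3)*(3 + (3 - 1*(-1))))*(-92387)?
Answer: 1940127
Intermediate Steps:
((0 - 3)*(3 + (3 - 1*(-1))))*(-92387) = -3*(3 + (3 + 1))*(-92387) = -3*(3 + 4)*(-92387) = -3*7*(-92387) = -21*(-92387) = 1940127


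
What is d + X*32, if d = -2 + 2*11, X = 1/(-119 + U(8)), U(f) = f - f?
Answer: 2348/119 ≈ 19.731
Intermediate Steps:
U(f) = 0
X = -1/119 (X = 1/(-119 + 0) = 1/(-119) = -1/119 ≈ -0.0084034)
d = 20 (d = -2 + 22 = 20)
d + X*32 = 20 - 1/119*32 = 20 - 32/119 = 2348/119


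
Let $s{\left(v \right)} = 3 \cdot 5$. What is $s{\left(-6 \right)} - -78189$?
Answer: $78204$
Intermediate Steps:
$s{\left(v \right)} = 15$
$s{\left(-6 \right)} - -78189 = 15 - -78189 = 15 + 78189 = 78204$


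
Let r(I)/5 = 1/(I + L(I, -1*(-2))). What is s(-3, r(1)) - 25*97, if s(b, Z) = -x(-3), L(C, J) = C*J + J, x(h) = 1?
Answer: -2426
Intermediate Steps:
L(C, J) = J + C*J
r(I) = 5/(2 + 3*I) (r(I) = 5/(I + (-1*(-2))*(1 + I)) = 5/(I + 2*(1 + I)) = 5/(I + (2 + 2*I)) = 5/(2 + 3*I))
s(b, Z) = -1 (s(b, Z) = -1*1 = -1)
s(-3, r(1)) - 25*97 = -1 - 25*97 = -1 - 2425 = -2426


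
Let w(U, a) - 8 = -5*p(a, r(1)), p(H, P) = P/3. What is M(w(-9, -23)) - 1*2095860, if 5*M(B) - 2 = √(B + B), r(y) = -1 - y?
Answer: -10479298/5 + 2*√51/15 ≈ -2.0959e+6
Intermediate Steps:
p(H, P) = P/3 (p(H, P) = P*(⅓) = P/3)
w(U, a) = 34/3 (w(U, a) = 8 - 5*(-1 - 1*1)/3 = 8 - 5*(-1 - 1)/3 = 8 - 5*(-2)/3 = 8 - 5*(-⅔) = 8 + 10/3 = 34/3)
M(B) = ⅖ + √2*√B/5 (M(B) = ⅖ + √(B + B)/5 = ⅖ + √(2*B)/5 = ⅖ + (√2*√B)/5 = ⅖ + √2*√B/5)
M(w(-9, -23)) - 1*2095860 = (⅖ + √2*√(34/3)/5) - 1*2095860 = (⅖ + √2*(√102/3)/5) - 2095860 = (⅖ + 2*√51/15) - 2095860 = -10479298/5 + 2*√51/15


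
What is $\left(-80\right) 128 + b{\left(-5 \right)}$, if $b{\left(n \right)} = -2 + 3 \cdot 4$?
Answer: $-10230$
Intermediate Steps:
$b{\left(n \right)} = 10$ ($b{\left(n \right)} = -2 + 12 = 10$)
$\left(-80\right) 128 + b{\left(-5 \right)} = \left(-80\right) 128 + 10 = -10240 + 10 = -10230$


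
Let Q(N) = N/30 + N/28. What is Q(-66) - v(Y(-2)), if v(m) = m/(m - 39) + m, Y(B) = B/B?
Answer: -3678/665 ≈ -5.5308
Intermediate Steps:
Q(N) = 29*N/420 (Q(N) = N*(1/30) + N*(1/28) = N/30 + N/28 = 29*N/420)
Y(B) = 1
v(m) = m + m/(-39 + m) (v(m) = m/(-39 + m) + m = m + m/(-39 + m))
Q(-66) - v(Y(-2)) = (29/420)*(-66) - (-38 + 1)/(-39 + 1) = -319/70 - (-37)/(-38) = -319/70 - (-1)*(-37)/38 = -319/70 - 1*37/38 = -319/70 - 37/38 = -3678/665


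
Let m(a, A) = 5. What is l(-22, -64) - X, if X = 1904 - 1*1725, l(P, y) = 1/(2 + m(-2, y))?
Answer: -1252/7 ≈ -178.86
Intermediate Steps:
l(P, y) = ⅐ (l(P, y) = 1/(2 + 5) = 1/7 = ⅐)
X = 179 (X = 1904 - 1725 = 179)
l(-22, -64) - X = ⅐ - 1*179 = ⅐ - 179 = -1252/7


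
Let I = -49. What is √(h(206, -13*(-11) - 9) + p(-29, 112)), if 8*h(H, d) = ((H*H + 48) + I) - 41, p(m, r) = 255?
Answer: √22217/2 ≈ 74.527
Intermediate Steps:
h(H, d) = -21/4 + H²/8 (h(H, d) = (((H*H + 48) - 49) - 41)/8 = (((H² + 48) - 49) - 41)/8 = (((48 + H²) - 49) - 41)/8 = ((-1 + H²) - 41)/8 = (-42 + H²)/8 = -21/4 + H²/8)
√(h(206, -13*(-11) - 9) + p(-29, 112)) = √((-21/4 + (⅛)*206²) + 255) = √((-21/4 + (⅛)*42436) + 255) = √((-21/4 + 10609/2) + 255) = √(21197/4 + 255) = √(22217/4) = √22217/2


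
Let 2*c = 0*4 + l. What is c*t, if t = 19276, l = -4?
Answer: -38552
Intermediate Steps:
c = -2 (c = (0*4 - 4)/2 = (0 - 4)/2 = (½)*(-4) = -2)
c*t = -2*19276 = -38552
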